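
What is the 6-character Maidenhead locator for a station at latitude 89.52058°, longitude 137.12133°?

Shift to the Maidenhead origin (180°W, 90°S): lon 317.1213, lat 179.5206.
Field: lon ⌊317.1213/20⌋ = 15 → P; lat ⌊179.5206/10⌋ = 17 → R.
Square: lon ⌊17.1213/2⌋ = 8; lat ⌊9.5206/1⌋ = 9.
Subsquare: lon ⌊1.1213/0.0833333⌋ = 13 → n; lat ⌊0.5206/0.0416667⌋ = 12 → m.

PR89nm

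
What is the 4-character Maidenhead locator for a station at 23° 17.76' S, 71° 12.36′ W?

Add 180° to longitude and 90° to latitude: 108.79, 66.70.
Field: 108.79/20 → 5 → F, 66.70/10 → 6 → G; chars FG.
Square: 8.79/2 → 4, 6.70/1 → 6; chars 46.

FG46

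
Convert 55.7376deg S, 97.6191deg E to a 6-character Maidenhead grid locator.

Shift to the Maidenhead origin (180°W, 90°S): lon 277.6191, lat 34.2624.
Field: 277.6191/20 → 13 → N, 34.2624/10 → 3 → D; chars ND.
Square: 17.6191/2 → 8, 4.2624/1 → 4; chars 84.
Subsquare: 1.6191/0.0833333 → 19 → t, 0.2624/0.0416667 → 6 → g; chars tg.

ND84tg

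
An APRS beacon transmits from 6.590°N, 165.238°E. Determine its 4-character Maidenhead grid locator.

Add 180° to longitude and 90° to latitude: 345.24, 96.59.
Field: 345.24/20 → 17 → R, 96.59/10 → 9 → J; chars RJ.
Square: 5.24/2 → 2, 6.59/1 → 6; chars 26.

RJ26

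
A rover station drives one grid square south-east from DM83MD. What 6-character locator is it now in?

DM83nc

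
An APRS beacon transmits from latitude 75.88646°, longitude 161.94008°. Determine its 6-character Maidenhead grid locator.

RQ05xv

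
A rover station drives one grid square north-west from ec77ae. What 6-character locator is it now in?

EC67xf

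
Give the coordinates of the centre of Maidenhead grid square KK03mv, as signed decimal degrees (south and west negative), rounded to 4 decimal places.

Field K=10, K=10: +10·20° lon, +10·10° lat → SW at lon 20°, lat 10°.
Square 0, 3: +0·2° lon, +3·1° lat → SW at lon 20°, lat 13°.
Subsquare m=12, v=21: +12·0.0833333° lon, +21·0.0416667° lat → SW at lon 21°, lat 13.875°.
Cell spans 0.0833333° lon × 0.0416667° lat. Centre is SW corner plus half of each.
latitude 13.8958, longitude 21.0417.

13.8958, 21.0417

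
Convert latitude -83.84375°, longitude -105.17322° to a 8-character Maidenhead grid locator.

Offset from 180°W / 90°S: lon 74.82678°, lat 6.15625°.
Field: lon ⌊74.82678/20⌋ = 3 → D; lat ⌊6.15625/10⌋ = 0 → A.
Square: lon ⌊14.82678/2⌋ = 7; lat ⌊6.15625/1⌋ = 6.
Subsquare: lon ⌊0.82678/0.0833333⌋ = 9 → j; lat ⌊0.15625/0.0416667⌋ = 3 → d.
Extended square: lon ⌊0.07678/0.00833333⌋ = 9; lat ⌊0.03125/0.00416667⌋ = 7.

DA76jd97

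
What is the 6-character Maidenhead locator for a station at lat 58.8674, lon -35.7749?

HO28cu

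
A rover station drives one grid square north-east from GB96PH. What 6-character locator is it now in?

GB96qi

Longitude subsquare p = 15; +1 → 16 = q.
Latitude subsquare h = 7; +1 → 8 = i.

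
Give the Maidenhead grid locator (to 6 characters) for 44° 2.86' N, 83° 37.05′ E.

Shift to the Maidenhead origin (180°W, 90°S): lon 263.6175, lat 134.0477.
Field (20°×10°, letters A–R): 263.6175/20 → 13 → N, 134.0477/10 → 13 → N; chars NN.
Square (2°×1°, digits 0–9): 3.6175/2 → 1, 4.0477/1 → 4; chars 14.
Subsquare (5′×2.5′, letters a–x): 1.6175/0.0833333 → 19 → t, 0.0477/0.0416667 → 1 → b; chars tb.

NN14tb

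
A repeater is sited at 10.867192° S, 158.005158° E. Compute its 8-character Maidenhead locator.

QH99ad01

Add 180° to longitude and 90° to latitude: 338.00516, 79.13281.
Field: 338.00516/20 → 16 → Q, 79.13281/10 → 7 → H; chars QH.
Square: 18.00516/2 → 9, 9.13281/1 → 9; chars 99.
Subsquare: 0.00516/0.0833333 → 0 → a, 0.13281/0.0416667 → 3 → d; chars ad.
Extended square: 0.00516/0.00833333 → 0, 0.00781/0.00416667 → 1; chars 01.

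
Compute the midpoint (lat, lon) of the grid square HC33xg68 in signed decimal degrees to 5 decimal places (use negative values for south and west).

Field H=7, C=2: +7·20° lon, +2·10° lat → SW at lon -40°, lat -70°.
Square 3, 3: +3·2° lon, +3·1° lat → SW at lon -34°, lat -67°.
Subsquare x=23, g=6: +23·0.0833333° lon, +6·0.0416667° lat → SW at lon -32.0833°, lat -66.75°.
Extended square 6, 8: +6·0.00833333° lon, +8·0.00416667° lat → SW at lon -32.0333°, lat -66.7167°.
Cell spans 0.00833333° lon × 0.00416667° lat. Centre is SW corner plus half of each.
latitude -66.71458, longitude -32.02917.

-66.71458, -32.02917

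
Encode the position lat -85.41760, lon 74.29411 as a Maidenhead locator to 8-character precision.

Offset from 180°W / 90°S: lon 254.29411°, lat 4.58240°.
Field: lon ⌊254.29411/20⌋ = 12 → M; lat ⌊4.58240/10⌋ = 0 → A.
Square: lon ⌊14.29411/2⌋ = 7; lat ⌊4.58240/1⌋ = 4.
Subsquare: lon ⌊0.29411/0.0833333⌋ = 3 → d; lat ⌊0.58240/0.0416667⌋ = 13 → n.
Extended square: lon ⌊0.04411/0.00833333⌋ = 5; lat ⌊0.04073/0.00416667⌋ = 9.

MA74dn59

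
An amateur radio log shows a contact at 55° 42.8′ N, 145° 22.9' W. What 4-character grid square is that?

BO75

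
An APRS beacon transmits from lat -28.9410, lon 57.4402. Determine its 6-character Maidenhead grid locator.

LG81rb

Add 180° to longitude and 90° to latitude: 237.4402, 61.0590.
Field (20°×10°, letters A–R): lon ⌊237.4402/20⌋ = 11 → L; lat ⌊61.0590/10⌋ = 6 → G.
Square (2°×1°, digits 0–9): lon ⌊17.4402/2⌋ = 8; lat ⌊1.0590/1⌋ = 1.
Subsquare (5′×2.5′, letters a–x): lon ⌊1.4402/0.0833333⌋ = 17 → r; lat ⌊0.0590/0.0416667⌋ = 1 → b.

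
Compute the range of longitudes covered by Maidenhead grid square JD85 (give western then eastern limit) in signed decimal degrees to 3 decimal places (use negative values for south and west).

16.000, 18.000

Field J=9, D=3: +9·20° lon, +3·10° lat → SW at lon 0°, lat -60°.
Square 8, 5: +8·2° lon, +5·1° lat → SW at lon 16°, lat -55°.
Cell spans 2° lon × 1° lat.
west 16.000, east 18.000.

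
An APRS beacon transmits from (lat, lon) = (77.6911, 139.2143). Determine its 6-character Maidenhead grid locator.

PQ97oq

Shift to the Maidenhead origin (180°W, 90°S): lon 319.2143, lat 167.6911.
Field (20°×10°, letters A–R): lon ⌊319.2143/20⌋ = 15 → P; lat ⌊167.6911/10⌋ = 16 → Q.
Square (2°×1°, digits 0–9): lon ⌊19.2143/2⌋ = 9; lat ⌊7.6911/1⌋ = 7.
Subsquare (5′×2.5′, letters a–x): lon ⌊1.2143/0.0833333⌋ = 14 → o; lat ⌊0.6911/0.0416667⌋ = 16 → q.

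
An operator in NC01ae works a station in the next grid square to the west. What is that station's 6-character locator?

MC91xe

Longitude subsquare a = 0; −1 → -1, wraps to 23 = x, carry into square.
Longitude square 0; −1 → -1, wraps to 9, carry into field.
Longitude field N = 13; −1 → 12 = M.
The latitude characters are unchanged.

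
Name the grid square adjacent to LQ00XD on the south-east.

Longitude subsquare x = 23; +1 → 24, wraps to 0 = a, carry into square.
Longitude square 0; +1 → 1.
Latitude subsquare d = 3; −1 → 2 = c.

LQ10ac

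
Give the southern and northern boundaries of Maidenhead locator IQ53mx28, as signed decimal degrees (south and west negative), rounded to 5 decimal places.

73.99167, 73.99583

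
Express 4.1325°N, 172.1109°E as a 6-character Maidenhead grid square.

Add 180° to longitude and 90° to latitude: 352.1109, 94.1325.
Field (20°×10°, letters A–R): lon ⌊352.1109/20⌋ = 17 → R; lat ⌊94.1325/10⌋ = 9 → J.
Square (2°×1°, digits 0–9): lon ⌊12.1109/2⌋ = 6; lat ⌊4.1325/1⌋ = 4.
Subsquare (5′×2.5′, letters a–x): lon ⌊0.1109/0.0833333⌋ = 1 → b; lat ⌊0.1325/0.0416667⌋ = 3 → d.

RJ64bd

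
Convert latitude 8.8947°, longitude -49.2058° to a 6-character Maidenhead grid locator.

GJ58jv

Shift to the Maidenhead origin (180°W, 90°S): lon 130.7942, lat 98.8947.
Field: lon ⌊130.7942/20⌋ = 6 → G; lat ⌊98.8947/10⌋ = 9 → J.
Square: lon ⌊10.7942/2⌋ = 5; lat ⌊8.8947/1⌋ = 8.
Subsquare: lon ⌊0.7942/0.0833333⌋ = 9 → j; lat ⌊0.8947/0.0416667⌋ = 21 → v.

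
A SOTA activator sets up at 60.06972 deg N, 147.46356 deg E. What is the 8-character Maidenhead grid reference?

Shift to the Maidenhead origin (180°W, 90°S): lon 327.46356, lat 150.06972.
Field: 327.46356/20 → 16 → Q, 150.06972/10 → 15 → P; chars QP.
Square: 7.46356/2 → 3, 0.06972/1 → 0; chars 30.
Subsquare: 1.46356/0.0833333 → 17 → r, 0.06972/0.0416667 → 1 → b; chars rb.
Extended square: 0.04689/0.00833333 → 5, 0.02805/0.00416667 → 6; chars 56.

QP30rb56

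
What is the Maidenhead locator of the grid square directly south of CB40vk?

Latitude subsquare k = 10; −1 → 9 = j.
The longitude characters are unchanged.

CB40vj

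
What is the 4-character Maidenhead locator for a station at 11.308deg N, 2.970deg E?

Add 180° to longitude and 90° to latitude: 182.97, 101.31.
Field (20°×10°, letters A–R): lon ⌊182.97/20⌋ = 9 → J; lat ⌊101.31/10⌋ = 10 → K.
Square (2°×1°, digits 0–9): lon ⌊2.97/2⌋ = 1; lat ⌊1.31/1⌋ = 1.

JK11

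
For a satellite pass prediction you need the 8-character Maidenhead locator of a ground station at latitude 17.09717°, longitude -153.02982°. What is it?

Add 180° to longitude and 90° to latitude: 26.97018, 107.09717.
Field: lon ⌊26.97018/20⌋ = 1 → B; lat ⌊107.09717/10⌋ = 10 → K.
Square: lon ⌊6.97018/2⌋ = 3; lat ⌊7.09717/1⌋ = 7.
Subsquare: lon ⌊0.97018/0.0833333⌋ = 11 → l; lat ⌊0.09717/0.0416667⌋ = 2 → c.
Extended square: lon ⌊0.05351/0.00833333⌋ = 6; lat ⌊0.01384/0.00416667⌋ = 3.

BK37lc63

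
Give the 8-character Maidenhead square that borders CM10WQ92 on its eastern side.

CM10xq02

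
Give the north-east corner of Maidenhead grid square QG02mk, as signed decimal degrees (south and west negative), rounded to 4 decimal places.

-27.5417, 141.0833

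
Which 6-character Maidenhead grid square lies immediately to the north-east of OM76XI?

OM86aj

Longitude subsquare x = 23; +1 → 24, wraps to 0 = a, carry into square.
Longitude square 7; +1 → 8.
Latitude subsquare i = 8; +1 → 9 = j.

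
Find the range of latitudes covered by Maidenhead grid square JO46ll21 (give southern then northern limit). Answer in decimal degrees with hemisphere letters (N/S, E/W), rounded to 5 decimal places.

56.46250° N, 56.46667° N

Field J=9, O=14: +9·20° lon, +14·10° lat → SW at lon 0°, lat 50°.
Square 4, 6: +4·2° lon, +6·1° lat → SW at lon 8°, lat 56°.
Subsquare l=11, l=11: +11·0.0833333° lon, +11·0.0416667° lat → SW at lon 8.91667°, lat 56.4583°.
Extended square 2, 1: +2·0.00833333° lon, +1·0.00416667° lat → SW at lon 8.93333°, lat 56.4625°.
Cell spans 0.00833333° lon × 0.00416667° lat.
south 56.46250° N, north 56.46667° N.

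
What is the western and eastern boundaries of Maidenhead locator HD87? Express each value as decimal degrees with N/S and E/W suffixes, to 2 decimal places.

Field H=7, D=3: +7·20° lon, +3·10° lat → SW at lon -40°, lat -60°.
Square 8, 7: +8·2° lon, +7·1° lat → SW at lon -24°, lat -53°.
Cell spans 2° lon × 1° lat.
west 24.00° W, east 22.00° W.

24.00° W, 22.00° W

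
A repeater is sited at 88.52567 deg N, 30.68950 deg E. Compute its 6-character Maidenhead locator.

KR58im

Add 180° to longitude and 90° to latitude: 210.6895, 178.5257.
Field: lon ⌊210.6895/20⌋ = 10 → K; lat ⌊178.5257/10⌋ = 17 → R.
Square: lon ⌊10.6895/2⌋ = 5; lat ⌊8.5257/1⌋ = 8.
Subsquare: lon ⌊0.6895/0.0833333⌋ = 8 → i; lat ⌊0.5257/0.0416667⌋ = 12 → m.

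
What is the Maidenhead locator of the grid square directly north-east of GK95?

HK06

Longitude square 9; +1 → 10, wraps to 0, carry into field.
Longitude field G = 6; +1 → 7 = H.
Latitude square 5; +1 → 6.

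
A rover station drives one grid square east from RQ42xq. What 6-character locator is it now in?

Longitude subsquare x = 23; +1 → 24, wraps to 0 = a, carry into square.
Longitude square 4; +1 → 5.
The latitude characters are unchanged.

RQ52aq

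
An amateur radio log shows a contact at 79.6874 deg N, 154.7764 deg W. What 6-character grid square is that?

Add 180° to longitude and 90° to latitude: 25.2236, 169.6874.
Field: lon ⌊25.2236/20⌋ = 1 → B; lat ⌊169.6874/10⌋ = 16 → Q.
Square: lon ⌊5.2236/2⌋ = 2; lat ⌊9.6874/1⌋ = 9.
Subsquare: lon ⌊1.2236/0.0833333⌋ = 14 → o; lat ⌊0.6874/0.0416667⌋ = 16 → q.

BQ29oq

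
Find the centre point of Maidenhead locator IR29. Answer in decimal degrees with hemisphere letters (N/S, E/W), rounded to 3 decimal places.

Field I=8, R=17: +8·20° lon, +17·10° lat → SW at lon -20°, lat 80°.
Square 2, 9: +2·2° lon, +9·1° lat → SW at lon -16°, lat 89°.
Cell spans 2° lon × 1° lat. Centre is SW corner plus half of each.
latitude 89.500° N, longitude 15.000° W.

89.500° N, 15.000° W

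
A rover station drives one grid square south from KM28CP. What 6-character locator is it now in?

KM28co

Latitude subsquare p = 15; −1 → 14 = o.
The longitude characters are unchanged.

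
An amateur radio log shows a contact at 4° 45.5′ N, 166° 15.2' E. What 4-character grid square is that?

Shift to the Maidenhead origin (180°W, 90°S): lon 346.25, lat 94.76.
Field: 346.25/20 → 17 → R, 94.76/10 → 9 → J; chars RJ.
Square: 6.25/2 → 3, 4.76/1 → 4; chars 34.

RJ34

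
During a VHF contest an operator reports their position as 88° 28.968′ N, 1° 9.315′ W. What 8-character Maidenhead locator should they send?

IR98kl15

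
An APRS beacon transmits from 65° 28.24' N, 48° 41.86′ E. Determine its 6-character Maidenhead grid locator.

LP45il

Add 180° to longitude and 90° to latitude: 228.6977, 155.4707.
Field: 228.6977/20 → 11 → L, 155.4707/10 → 15 → P; chars LP.
Square: 8.6977/2 → 4, 5.4707/1 → 5; chars 45.
Subsquare: 0.6977/0.0833333 → 8 → i, 0.4707/0.0416667 → 11 → l; chars il.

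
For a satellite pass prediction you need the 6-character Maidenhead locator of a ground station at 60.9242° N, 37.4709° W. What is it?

HP10gw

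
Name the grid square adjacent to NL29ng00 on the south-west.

NL29mf99

Longitude extended square 0; −1 → -1, wraps to 9, carry into subsquare.
Longitude subsquare n = 13; −1 → 12 = m.
Latitude extended square 0; −1 → -1, wraps to 9, carry into subsquare.
Latitude subsquare g = 6; −1 → 5 = f.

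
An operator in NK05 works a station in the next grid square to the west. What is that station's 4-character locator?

MK95

Longitude square 0; −1 → -1, wraps to 9, carry into field.
Longitude field N = 13; −1 → 12 = M.
The latitude characters are unchanged.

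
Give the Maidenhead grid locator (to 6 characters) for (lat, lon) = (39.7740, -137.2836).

CM19is

Shift to the Maidenhead origin (180°W, 90°S): lon 42.7164, lat 129.7740.
Field: lon ⌊42.7164/20⌋ = 2 → C; lat ⌊129.7740/10⌋ = 12 → M.
Square: lon ⌊2.7164/2⌋ = 1; lat ⌊9.7740/1⌋ = 9.
Subsquare: lon ⌊0.7164/0.0833333⌋ = 8 → i; lat ⌊0.7740/0.0416667⌋ = 18 → s.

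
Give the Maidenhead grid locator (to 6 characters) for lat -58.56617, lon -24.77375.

HD71ok

Add 180° to longitude and 90° to latitude: 155.2262, 31.4338.
Field (20°×10°, letters A–R): 155.2262/20 → 7 → H, 31.4338/10 → 3 → D; chars HD.
Square (2°×1°, digits 0–9): 15.2262/2 → 7, 1.4338/1 → 1; chars 71.
Subsquare (5′×2.5′, letters a–x): 1.2262/0.0833333 → 14 → o, 0.4338/0.0416667 → 10 → k; chars ok.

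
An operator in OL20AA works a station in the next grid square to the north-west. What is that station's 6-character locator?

Longitude subsquare a = 0; −1 → -1, wraps to 23 = x, carry into square.
Longitude square 2; −1 → 1.
Latitude subsquare a = 0; +1 → 1 = b.

OL10xb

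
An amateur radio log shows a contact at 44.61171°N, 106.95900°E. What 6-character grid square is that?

ON34lo

Add 180° to longitude and 90° to latitude: 286.9590, 134.6117.
Field: lon ⌊286.9590/20⌋ = 14 → O; lat ⌊134.6117/10⌋ = 13 → N.
Square: lon ⌊6.9590/2⌋ = 3; lat ⌊4.6117/1⌋ = 4.
Subsquare: lon ⌊0.9590/0.0833333⌋ = 11 → l; lat ⌊0.6117/0.0416667⌋ = 14 → o.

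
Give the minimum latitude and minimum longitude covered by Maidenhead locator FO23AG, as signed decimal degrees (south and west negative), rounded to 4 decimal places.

53.2500, -76.0000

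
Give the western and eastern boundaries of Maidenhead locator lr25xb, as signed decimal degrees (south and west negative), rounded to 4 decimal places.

45.9167, 46.0000

Field L=11, R=17: +11·20° lon, +17·10° lat → SW at lon 40°, lat 80°.
Square 2, 5: +2·2° lon, +5·1° lat → SW at lon 44°, lat 85°.
Subsquare x=23, b=1: +23·0.0833333° lon, +1·0.0416667° lat → SW at lon 45.9167°, lat 85.0417°.
Cell spans 0.0833333° lon × 0.0416667° lat.
west 45.9167, east 46.0000.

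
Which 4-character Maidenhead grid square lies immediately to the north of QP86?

QP87

Latitude square 6; +1 → 7.
The longitude characters are unchanged.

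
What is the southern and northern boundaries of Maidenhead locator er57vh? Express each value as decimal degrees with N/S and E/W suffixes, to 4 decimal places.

87.2917° N, 87.3333° N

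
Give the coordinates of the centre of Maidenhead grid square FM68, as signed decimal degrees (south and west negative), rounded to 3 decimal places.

Field F=5, M=12: +5·20° lon, +12·10° lat → SW at lon -80°, lat 30°.
Square 6, 8: +6·2° lon, +8·1° lat → SW at lon -68°, lat 38°.
Cell spans 2° lon × 1° lat. Centre is SW corner plus half of each.
latitude 38.500, longitude -67.000.

38.500, -67.000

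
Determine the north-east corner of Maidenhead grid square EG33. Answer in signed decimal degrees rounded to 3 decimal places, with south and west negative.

-26.000, -92.000

Field E=4, G=6: +4·20° lon, +6·10° lat → SW at lon -100°, lat -30°.
Square 3, 3: +3·2° lon, +3·1° lat → SW at lon -94°, lat -27°.
Cell spans 2° lon × 1° lat. NE corner is SW corner plus one full cell.
latitude -26.000, longitude -92.000.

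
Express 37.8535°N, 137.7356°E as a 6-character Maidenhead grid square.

Add 180° to longitude and 90° to latitude: 317.7356, 127.8535.
Field: 317.7356/20 → 15 → P, 127.8535/10 → 12 → M; chars PM.
Square: 17.7356/2 → 8, 7.8535/1 → 7; chars 87.
Subsquare: 1.7356/0.0833333 → 20 → u, 0.8535/0.0416667 → 20 → u; chars uu.

PM87uu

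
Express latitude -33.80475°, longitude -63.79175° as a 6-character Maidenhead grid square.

Offset from 180°W / 90°S: lon 116.2082°, lat 56.1953°.
Field: 116.2082/20 → 5 → F, 56.1953/10 → 5 → F; chars FF.
Square: 16.2082/2 → 8, 6.1953/1 → 6; chars 86.
Subsquare: 0.2082/0.0833333 → 2 → c, 0.1953/0.0416667 → 4 → e; chars ce.

FF86ce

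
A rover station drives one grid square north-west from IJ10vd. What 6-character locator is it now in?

Longitude subsquare v = 21; −1 → 20 = u.
Latitude subsquare d = 3; +1 → 4 = e.

IJ10ue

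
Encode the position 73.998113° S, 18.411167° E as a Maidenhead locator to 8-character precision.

JB96ea90

Offset from 180°W / 90°S: lon 198.41117°, lat 16.00189°.
Field: 198.41117/20 → 9 → J, 16.00189/10 → 1 → B; chars JB.
Square: 18.41117/2 → 9, 6.00189/1 → 6; chars 96.
Subsquare: 0.41117/0.0833333 → 4 → e, 0.00189/0.0416667 → 0 → a; chars ea.
Extended square: 0.07783/0.00833333 → 9, 0.00189/0.00416667 → 0; chars 90.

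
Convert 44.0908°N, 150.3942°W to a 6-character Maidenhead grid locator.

BN44tc

Shift to the Maidenhead origin (180°W, 90°S): lon 29.6058, lat 134.0908.
Field: 29.6058/20 → 1 → B, 134.0908/10 → 13 → N; chars BN.
Square: 9.6058/2 → 4, 4.0908/1 → 4; chars 44.
Subsquare: 1.6058/0.0833333 → 19 → t, 0.0908/0.0416667 → 2 → c; chars tc.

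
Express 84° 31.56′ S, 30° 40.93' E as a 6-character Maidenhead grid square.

KA55il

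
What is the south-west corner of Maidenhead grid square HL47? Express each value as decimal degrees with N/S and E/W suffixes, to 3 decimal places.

Field H=7, L=11: +7·20° lon, +11·10° lat → SW at lon -40°, lat 20°.
Square 4, 7: +4·2° lon, +7·1° lat → SW at lon -32°, lat 27°.
latitude 27.000° N, longitude 32.000° W.

27.000° N, 32.000° W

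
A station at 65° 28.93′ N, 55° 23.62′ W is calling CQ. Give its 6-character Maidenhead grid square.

GP25hl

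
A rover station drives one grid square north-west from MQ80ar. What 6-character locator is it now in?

MQ70xs

Longitude subsquare a = 0; −1 → -1, wraps to 23 = x, carry into square.
Longitude square 8; −1 → 7.
Latitude subsquare r = 17; +1 → 18 = s.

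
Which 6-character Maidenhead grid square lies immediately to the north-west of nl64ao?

NL54xp

Longitude subsquare a = 0; −1 → -1, wraps to 23 = x, carry into square.
Longitude square 6; −1 → 5.
Latitude subsquare o = 14; +1 → 15 = p.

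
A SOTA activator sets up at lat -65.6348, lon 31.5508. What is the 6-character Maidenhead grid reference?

KC54si

Add 180° to longitude and 90° to latitude: 211.5508, 24.3652.
Field: lon ⌊211.5508/20⌋ = 10 → K; lat ⌊24.3652/10⌋ = 2 → C.
Square: lon ⌊11.5508/2⌋ = 5; lat ⌊4.3652/1⌋ = 4.
Subsquare: lon ⌊1.5508/0.0833333⌋ = 18 → s; lat ⌊0.3652/0.0416667⌋ = 8 → i.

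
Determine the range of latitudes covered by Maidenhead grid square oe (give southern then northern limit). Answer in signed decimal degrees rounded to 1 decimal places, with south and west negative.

-50.0, -40.0

Field O=14, E=4: +14·20° lon, +4·10° lat → SW at lon 100°, lat -50°.
Cell spans 20° lon × 10° lat.
south -50.0, north -40.0.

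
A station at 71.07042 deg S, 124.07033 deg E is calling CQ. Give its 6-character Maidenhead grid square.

PB28aw

Shift to the Maidenhead origin (180°W, 90°S): lon 304.0703, lat 18.9296.
Field (20°×10°, letters A–R): lon ⌊304.0703/20⌋ = 15 → P; lat ⌊18.9296/10⌋ = 1 → B.
Square (2°×1°, digits 0–9): lon ⌊4.0703/2⌋ = 2; lat ⌊8.9296/1⌋ = 8.
Subsquare (5′×2.5′, letters a–x): lon ⌊0.0703/0.0833333⌋ = 0 → a; lat ⌊0.9296/0.0416667⌋ = 22 → w.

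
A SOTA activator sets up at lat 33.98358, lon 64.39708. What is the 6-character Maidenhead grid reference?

Add 180° to longitude and 90° to latitude: 244.3971, 123.9836.
Field: 244.3971/20 → 12 → M, 123.9836/10 → 12 → M; chars MM.
Square: 4.3971/2 → 2, 3.9836/1 → 3; chars 23.
Subsquare: 0.3971/0.0833333 → 4 → e, 0.9836/0.0416667 → 23 → x; chars ex.

MM23ex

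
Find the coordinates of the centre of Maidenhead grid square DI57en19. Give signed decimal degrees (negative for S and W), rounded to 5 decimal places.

Field D=3, I=8: +3·20° lon, +8·10° lat → SW at lon -120°, lat -10°.
Square 5, 7: +5·2° lon, +7·1° lat → SW at lon -110°, lat -3°.
Subsquare e=4, n=13: +4·0.0833333° lon, +13·0.0416667° lat → SW at lon -109.667°, lat -2.45833°.
Extended square 1, 9: +1·0.00833333° lon, +9·0.00416667° lat → SW at lon -109.658°, lat -2.42083°.
Cell spans 0.00833333° lon × 0.00416667° lat. Centre is SW corner plus half of each.
latitude -2.41875, longitude -109.65417.

-2.41875, -109.65417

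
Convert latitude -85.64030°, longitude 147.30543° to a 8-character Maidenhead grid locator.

Add 180° to longitude and 90° to latitude: 327.30543, 4.35970.
Field: lon ⌊327.30543/20⌋ = 16 → Q; lat ⌊4.35970/10⌋ = 0 → A.
Square: lon ⌊7.30543/2⌋ = 3; lat ⌊4.35970/1⌋ = 4.
Subsquare: lon ⌊1.30543/0.0833333⌋ = 15 → p; lat ⌊0.35970/0.0416667⌋ = 8 → i.
Extended square: lon ⌊0.05543/0.00833333⌋ = 6; lat ⌊0.02637/0.00416667⌋ = 6.

QA34pi66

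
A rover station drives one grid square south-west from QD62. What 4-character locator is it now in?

Longitude square 6; −1 → 5.
Latitude square 2; −1 → 1.

QD51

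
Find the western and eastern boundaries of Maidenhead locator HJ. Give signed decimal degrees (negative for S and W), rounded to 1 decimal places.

-40.0, -20.0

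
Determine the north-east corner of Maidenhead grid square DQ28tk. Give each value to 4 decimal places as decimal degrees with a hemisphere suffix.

Field D=3, Q=16: +3·20° lon, +16·10° lat → SW at lon -120°, lat 70°.
Square 2, 8: +2·2° lon, +8·1° lat → SW at lon -116°, lat 78°.
Subsquare t=19, k=10: +19·0.0833333° lon, +10·0.0416667° lat → SW at lon -114.417°, lat 78.4167°.
Cell spans 0.0833333° lon × 0.0416667° lat. NE corner is SW corner plus one full cell.
latitude 78.4583° N, longitude 114.3333° W.

78.4583° N, 114.3333° W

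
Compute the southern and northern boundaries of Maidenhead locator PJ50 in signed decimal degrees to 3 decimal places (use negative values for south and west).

0.000, 1.000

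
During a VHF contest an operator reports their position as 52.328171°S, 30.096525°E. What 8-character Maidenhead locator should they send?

KD57bq11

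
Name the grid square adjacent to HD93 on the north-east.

ID04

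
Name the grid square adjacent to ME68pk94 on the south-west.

Longitude extended square 9; −1 → 8.
Latitude extended square 4; −1 → 3.

ME68pk83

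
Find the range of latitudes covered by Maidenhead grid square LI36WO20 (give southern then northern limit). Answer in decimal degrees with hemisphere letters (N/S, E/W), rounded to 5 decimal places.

3.41667° S, 3.41250° S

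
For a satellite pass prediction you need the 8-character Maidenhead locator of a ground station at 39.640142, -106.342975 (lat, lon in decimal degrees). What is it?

DM69tp83

Offset from 180°W / 90°S: lon 73.65703°, lat 129.64014°.
Field: lon ⌊73.65703/20⌋ = 3 → D; lat ⌊129.64014/10⌋ = 12 → M.
Square: lon ⌊13.65703/2⌋ = 6; lat ⌊9.64014/1⌋ = 9.
Subsquare: lon ⌊1.65703/0.0833333⌋ = 19 → t; lat ⌊0.64014/0.0416667⌋ = 15 → p.
Extended square: lon ⌊0.07369/0.00833333⌋ = 8; lat ⌊0.01514/0.00416667⌋ = 3.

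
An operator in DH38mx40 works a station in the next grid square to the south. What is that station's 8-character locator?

DH38mw49

Latitude extended square 0; −1 → -1, wraps to 9, carry into subsquare.
Latitude subsquare x = 23; −1 → 22 = w.
The longitude characters are unchanged.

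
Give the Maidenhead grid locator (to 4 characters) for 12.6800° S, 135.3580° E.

PH77

Add 180° to longitude and 90° to latitude: 315.36, 77.32.
Field (20°×10°, letters A–R): 315.36/20 → 15 → P, 77.32/10 → 7 → H; chars PH.
Square (2°×1°, digits 0–9): 15.36/2 → 7, 7.32/1 → 7; chars 77.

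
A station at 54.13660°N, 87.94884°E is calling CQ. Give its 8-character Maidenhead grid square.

NO34xd32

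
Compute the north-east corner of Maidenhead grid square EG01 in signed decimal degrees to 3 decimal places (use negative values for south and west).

-28.000, -98.000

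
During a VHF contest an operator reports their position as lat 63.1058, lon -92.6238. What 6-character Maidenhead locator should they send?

Offset from 180°W / 90°S: lon 87.3762°, lat 153.1058°.
Field: lon ⌊87.3762/20⌋ = 4 → E; lat ⌊153.1058/10⌋ = 15 → P.
Square: lon ⌊7.3762/2⌋ = 3; lat ⌊3.1058/1⌋ = 3.
Subsquare: lon ⌊1.3762/0.0833333⌋ = 16 → q; lat ⌊0.1058/0.0416667⌋ = 2 → c.

EP33qc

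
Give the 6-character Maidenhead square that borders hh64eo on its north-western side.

HH64dp

Longitude subsquare e = 4; −1 → 3 = d.
Latitude subsquare o = 14; +1 → 15 = p.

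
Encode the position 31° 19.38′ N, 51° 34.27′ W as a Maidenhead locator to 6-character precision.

GM41fh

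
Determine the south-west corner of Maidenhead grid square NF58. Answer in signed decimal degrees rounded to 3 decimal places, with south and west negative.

-32.000, 90.000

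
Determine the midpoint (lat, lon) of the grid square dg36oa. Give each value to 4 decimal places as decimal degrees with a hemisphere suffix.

Field D=3, G=6: +3·20° lon, +6·10° lat → SW at lon -120°, lat -30°.
Square 3, 6: +3·2° lon, +6·1° lat → SW at lon -114°, lat -24°.
Subsquare o=14, a=0: +14·0.0833333° lon, +0·0.0416667° lat → SW at lon -112.833°, lat -24°.
Cell spans 0.0833333° lon × 0.0416667° lat. Centre is SW corner plus half of each.
latitude 23.9792° S, longitude 112.7917° W.

23.9792° S, 112.7917° W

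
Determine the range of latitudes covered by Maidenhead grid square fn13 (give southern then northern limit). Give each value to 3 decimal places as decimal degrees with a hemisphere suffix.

43.000° N, 44.000° N

Field F=5, N=13: +5·20° lon, +13·10° lat → SW at lon -80°, lat 40°.
Square 1, 3: +1·2° lon, +3·1° lat → SW at lon -78°, lat 43°.
Cell spans 2° lon × 1° lat.
south 43.000° N, north 44.000° N.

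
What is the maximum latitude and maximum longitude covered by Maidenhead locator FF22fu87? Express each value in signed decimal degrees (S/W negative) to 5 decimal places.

Field F=5, F=5: +5·20° lon, +5·10° lat → SW at lon -80°, lat -40°.
Square 2, 2: +2·2° lon, +2·1° lat → SW at lon -76°, lat -38°.
Subsquare f=5, u=20: +5·0.0833333° lon, +20·0.0416667° lat → SW at lon -75.5833°, lat -37.1667°.
Extended square 8, 7: +8·0.00833333° lon, +7·0.00416667° lat → SW at lon -75.5167°, lat -37.1375°.
Cell spans 0.00833333° lon × 0.00416667° lat. NE corner is SW corner plus one full cell.
latitude -37.13333, longitude -75.50833.

-37.13333, -75.50833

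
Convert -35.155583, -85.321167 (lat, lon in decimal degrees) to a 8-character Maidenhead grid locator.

EF74iu12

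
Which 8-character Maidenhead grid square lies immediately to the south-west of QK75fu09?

QK75eu98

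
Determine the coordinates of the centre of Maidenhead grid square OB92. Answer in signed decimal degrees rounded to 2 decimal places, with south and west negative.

Field O=14, B=1: +14·20° lon, +1·10° lat → SW at lon 100°, lat -80°.
Square 9, 2: +9·2° lon, +2·1° lat → SW at lon 118°, lat -78°.
Cell spans 2° lon × 1° lat. Centre is SW corner plus half of each.
latitude -77.50, longitude 119.00.

-77.50, 119.00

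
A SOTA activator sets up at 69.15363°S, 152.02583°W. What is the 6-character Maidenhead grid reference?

BC30xu

Add 180° to longitude and 90° to latitude: 27.9742, 20.8464.
Field: lon ⌊27.9742/20⌋ = 1 → B; lat ⌊20.8464/10⌋ = 2 → C.
Square: lon ⌊7.9742/2⌋ = 3; lat ⌊0.8464/1⌋ = 0.
Subsquare: lon ⌊1.9742/0.0833333⌋ = 23 → x; lat ⌊0.8464/0.0416667⌋ = 20 → u.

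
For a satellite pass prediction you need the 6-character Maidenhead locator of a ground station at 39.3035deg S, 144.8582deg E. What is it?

QF20kq

Offset from 180°W / 90°S: lon 324.8582°, lat 50.6965°.
Field (20°×10°, letters A–R): lon ⌊324.8582/20⌋ = 16 → Q; lat ⌊50.6965/10⌋ = 5 → F.
Square (2°×1°, digits 0–9): lon ⌊4.8582/2⌋ = 2; lat ⌊0.6965/1⌋ = 0.
Subsquare (5′×2.5′, letters a–x): lon ⌊0.8582/0.0833333⌋ = 10 → k; lat ⌊0.6965/0.0416667⌋ = 16 → q.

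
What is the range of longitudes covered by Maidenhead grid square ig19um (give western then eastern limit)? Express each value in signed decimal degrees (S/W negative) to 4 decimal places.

-16.3333, -16.2500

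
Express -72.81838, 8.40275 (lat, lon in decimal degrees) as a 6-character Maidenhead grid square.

Offset from 180°W / 90°S: lon 188.4027°, lat 17.1816°.
Field: 188.4027/20 → 9 → J, 17.1816/10 → 1 → B; chars JB.
Square: 8.4027/2 → 4, 7.1816/1 → 7; chars 47.
Subsquare: 0.4027/0.0833333 → 4 → e, 0.1816/0.0416667 → 4 → e; chars ee.

JB47ee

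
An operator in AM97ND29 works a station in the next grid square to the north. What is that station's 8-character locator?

Latitude extended square 9; +1 → 10, wraps to 0, carry into subsquare.
Latitude subsquare d = 3; +1 → 4 = e.
The longitude characters are unchanged.

AM97ne20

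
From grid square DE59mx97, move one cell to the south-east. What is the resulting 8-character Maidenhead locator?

DE59nx06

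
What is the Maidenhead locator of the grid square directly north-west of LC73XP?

LC73wq

Longitude subsquare x = 23; −1 → 22 = w.
Latitude subsquare p = 15; +1 → 16 = q.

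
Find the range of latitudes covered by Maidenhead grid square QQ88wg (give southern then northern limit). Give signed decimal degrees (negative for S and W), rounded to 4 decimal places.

Field Q=16, Q=16: +16·20° lon, +16·10° lat → SW at lon 140°, lat 70°.
Square 8, 8: +8·2° lon, +8·1° lat → SW at lon 156°, lat 78°.
Subsquare w=22, g=6: +22·0.0833333° lon, +6·0.0416667° lat → SW at lon 157.833°, lat 78.25°.
Cell spans 0.0833333° lon × 0.0416667° lat.
south 78.2500, north 78.2917.

78.2500, 78.2917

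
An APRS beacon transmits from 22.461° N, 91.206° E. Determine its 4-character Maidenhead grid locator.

Add 180° to longitude and 90° to latitude: 271.21, 112.46.
Field: 271.21/20 → 13 → N, 112.46/10 → 11 → L; chars NL.
Square: 11.21/2 → 5, 2.46/1 → 2; chars 52.

NL52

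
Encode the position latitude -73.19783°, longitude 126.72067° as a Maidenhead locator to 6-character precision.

PB36it

Offset from 180°W / 90°S: lon 306.7207°, lat 16.8022°.
Field: lon ⌊306.7207/20⌋ = 15 → P; lat ⌊16.8022/10⌋ = 1 → B.
Square: lon ⌊6.7207/2⌋ = 3; lat ⌊6.8022/1⌋ = 6.
Subsquare: lon ⌊0.7207/0.0833333⌋ = 8 → i; lat ⌊0.8022/0.0416667⌋ = 19 → t.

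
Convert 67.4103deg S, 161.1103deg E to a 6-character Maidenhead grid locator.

Shift to the Maidenhead origin (180°W, 90°S): lon 341.1103, lat 22.5897.
Field: lon ⌊341.1103/20⌋ = 17 → R; lat ⌊22.5897/10⌋ = 2 → C.
Square: lon ⌊1.1103/2⌋ = 0; lat ⌊2.5897/1⌋ = 2.
Subsquare: lon ⌊1.1103/0.0833333⌋ = 13 → n; lat ⌊0.5897/0.0416667⌋ = 14 → o.

RC02no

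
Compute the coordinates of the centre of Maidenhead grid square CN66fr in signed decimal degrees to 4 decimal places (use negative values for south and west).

Field C=2, N=13: +2·20° lon, +13·10° lat → SW at lon -140°, lat 40°.
Square 6, 6: +6·2° lon, +6·1° lat → SW at lon -128°, lat 46°.
Subsquare f=5, r=17: +5·0.0833333° lon, +17·0.0416667° lat → SW at lon -127.583°, lat 46.7083°.
Cell spans 0.0833333° lon × 0.0416667° lat. Centre is SW corner plus half of each.
latitude 46.7292, longitude -127.5417.

46.7292, -127.5417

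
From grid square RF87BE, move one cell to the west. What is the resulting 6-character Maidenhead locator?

Longitude subsquare b = 1; −1 → 0 = a.
The latitude characters are unchanged.

RF87ae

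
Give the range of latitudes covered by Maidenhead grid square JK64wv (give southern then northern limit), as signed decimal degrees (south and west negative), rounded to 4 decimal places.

Field J=9, K=10: +9·20° lon, +10·10° lat → SW at lon 0°, lat 10°.
Square 6, 4: +6·2° lon, +4·1° lat → SW at lon 12°, lat 14°.
Subsquare w=22, v=21: +22·0.0833333° lon, +21·0.0416667° lat → SW at lon 13.8333°, lat 14.875°.
Cell spans 0.0833333° lon × 0.0416667° lat.
south 14.8750, north 14.9167.

14.8750, 14.9167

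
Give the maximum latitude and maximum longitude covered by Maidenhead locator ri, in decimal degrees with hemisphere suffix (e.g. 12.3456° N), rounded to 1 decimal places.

0.0° N, 180.0° E

Field R=17, I=8: +17·20° lon, +8·10° lat → SW at lon 160°, lat -10°.
Cell spans 20° lon × 10° lat. NE corner is SW corner plus one full cell.
latitude 0.0° N, longitude 180.0° E.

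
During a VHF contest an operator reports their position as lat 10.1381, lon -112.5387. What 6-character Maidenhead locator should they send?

DK30rd

Shift to the Maidenhead origin (180°W, 90°S): lon 67.4613, lat 100.1381.
Field: lon ⌊67.4613/20⌋ = 3 → D; lat ⌊100.1381/10⌋ = 10 → K.
Square: lon ⌊7.4613/2⌋ = 3; lat ⌊0.1381/1⌋ = 0.
Subsquare: lon ⌊1.4613/0.0833333⌋ = 17 → r; lat ⌊0.1381/0.0416667⌋ = 3 → d.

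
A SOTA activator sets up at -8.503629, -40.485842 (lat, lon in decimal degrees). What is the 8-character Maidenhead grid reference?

GI91sl19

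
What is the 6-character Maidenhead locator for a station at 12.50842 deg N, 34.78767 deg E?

KK72jm

Add 180° to longitude and 90° to latitude: 214.7877, 102.5084.
Field: 214.7877/20 → 10 → K, 102.5084/10 → 10 → K; chars KK.
Square: 14.7877/2 → 7, 2.5084/1 → 2; chars 72.
Subsquare: 0.7877/0.0833333 → 9 → j, 0.5084/0.0416667 → 12 → m; chars jm.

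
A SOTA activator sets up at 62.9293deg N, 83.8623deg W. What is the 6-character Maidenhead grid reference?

EP82bw

Offset from 180°W / 90°S: lon 96.1377°, lat 152.9293°.
Field: lon ⌊96.1377/20⌋ = 4 → E; lat ⌊152.9293/10⌋ = 15 → P.
Square: lon ⌊16.1377/2⌋ = 8; lat ⌊2.9293/1⌋ = 2.
Subsquare: lon ⌊0.1377/0.0833333⌋ = 1 → b; lat ⌊0.9293/0.0416667⌋ = 22 → w.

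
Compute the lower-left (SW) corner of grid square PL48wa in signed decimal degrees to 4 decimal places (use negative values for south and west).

Field P=15, L=11: +15·20° lon, +11·10° lat → SW at lon 120°, lat 20°.
Square 4, 8: +4·2° lon, +8·1° lat → SW at lon 128°, lat 28°.
Subsquare w=22, a=0: +22·0.0833333° lon, +0·0.0416667° lat → SW at lon 129.833°, lat 28°.
latitude 28.0000, longitude 129.8333.

28.0000, 129.8333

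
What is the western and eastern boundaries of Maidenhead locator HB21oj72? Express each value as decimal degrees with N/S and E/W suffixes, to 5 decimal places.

34.77500° W, 34.76667° W

Field H=7, B=1: +7·20° lon, +1·10° lat → SW at lon -40°, lat -80°.
Square 2, 1: +2·2° lon, +1·1° lat → SW at lon -36°, lat -79°.
Subsquare o=14, j=9: +14·0.0833333° lon, +9·0.0416667° lat → SW at lon -34.8333°, lat -78.625°.
Extended square 7, 2: +7·0.00833333° lon, +2·0.00416667° lat → SW at lon -34.775°, lat -78.6167°.
Cell spans 0.00833333° lon × 0.00416667° lat.
west 34.77500° W, east 34.76667° W.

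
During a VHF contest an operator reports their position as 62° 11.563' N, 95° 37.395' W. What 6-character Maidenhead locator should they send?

EP22ee

Shift to the Maidenhead origin (180°W, 90°S): lon 84.3768, lat 152.1927.
Field: lon ⌊84.3768/20⌋ = 4 → E; lat ⌊152.1927/10⌋ = 15 → P.
Square: lon ⌊4.3768/2⌋ = 2; lat ⌊2.1927/1⌋ = 2.
Subsquare: lon ⌊0.3768/0.0833333⌋ = 4 → e; lat ⌊0.1927/0.0416667⌋ = 4 → e.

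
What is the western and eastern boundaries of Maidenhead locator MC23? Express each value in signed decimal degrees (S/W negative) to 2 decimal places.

64.00, 66.00

Field M=12, C=2: +12·20° lon, +2·10° lat → SW at lon 60°, lat -70°.
Square 2, 3: +2·2° lon, +3·1° lat → SW at lon 64°, lat -67°.
Cell spans 2° lon × 1° lat.
west 64.00, east 66.00.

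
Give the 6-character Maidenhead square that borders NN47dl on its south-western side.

NN47ck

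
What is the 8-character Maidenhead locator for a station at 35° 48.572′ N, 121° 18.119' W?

Add 180° to longitude and 90° to latitude: 58.69802, 125.80953.
Field (20°×10°, letters A–R): lon ⌊58.69802/20⌋ = 2 → C; lat ⌊125.80953/10⌋ = 12 → M.
Square (2°×1°, digits 0–9): lon ⌊18.69802/2⌋ = 9; lat ⌊5.80953/1⌋ = 5.
Subsquare (5′×2.5′, letters a–x): lon ⌊0.69802/0.0833333⌋ = 8 → i; lat ⌊0.80953/0.0416667⌋ = 19 → t.
Extended square (30″×15″, digits 0–9): lon ⌊0.03135/0.00833333⌋ = 3; lat ⌊0.01787/0.00416667⌋ = 4.

CM95it34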